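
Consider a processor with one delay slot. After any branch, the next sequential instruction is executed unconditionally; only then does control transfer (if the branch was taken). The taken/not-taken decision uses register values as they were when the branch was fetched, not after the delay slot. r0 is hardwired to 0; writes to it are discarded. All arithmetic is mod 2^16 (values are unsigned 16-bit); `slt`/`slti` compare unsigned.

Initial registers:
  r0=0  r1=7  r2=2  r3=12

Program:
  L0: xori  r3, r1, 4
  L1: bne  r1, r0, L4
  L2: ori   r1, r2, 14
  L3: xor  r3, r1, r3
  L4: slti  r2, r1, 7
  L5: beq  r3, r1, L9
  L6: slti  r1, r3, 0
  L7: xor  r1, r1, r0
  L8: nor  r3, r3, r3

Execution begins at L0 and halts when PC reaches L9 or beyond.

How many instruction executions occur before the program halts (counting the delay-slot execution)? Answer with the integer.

  step pc=0: xori  r3, r1, 4  regs=(0,7,2,3)
  step pc=1: bne  r1, r0, L4  cond=T  regs=(0,7,2,3)
  step pc=2: ori   r1, r2, 14  regs=(0,14,2,3)
  step pc=4: slti  r2, r1, 7  regs=(0,14,0,3)
  step pc=5: beq  r3, r1, L9  cond=F  regs=(0,14,0,3)
  step pc=6: slti  r1, r3, 0  regs=(0,0,0,3)
  step pc=7: xor  r1, r1, r0  regs=(0,0,0,3)
  step pc=8: nor  r3, r3, r3  regs=(0,0,0,65532)

8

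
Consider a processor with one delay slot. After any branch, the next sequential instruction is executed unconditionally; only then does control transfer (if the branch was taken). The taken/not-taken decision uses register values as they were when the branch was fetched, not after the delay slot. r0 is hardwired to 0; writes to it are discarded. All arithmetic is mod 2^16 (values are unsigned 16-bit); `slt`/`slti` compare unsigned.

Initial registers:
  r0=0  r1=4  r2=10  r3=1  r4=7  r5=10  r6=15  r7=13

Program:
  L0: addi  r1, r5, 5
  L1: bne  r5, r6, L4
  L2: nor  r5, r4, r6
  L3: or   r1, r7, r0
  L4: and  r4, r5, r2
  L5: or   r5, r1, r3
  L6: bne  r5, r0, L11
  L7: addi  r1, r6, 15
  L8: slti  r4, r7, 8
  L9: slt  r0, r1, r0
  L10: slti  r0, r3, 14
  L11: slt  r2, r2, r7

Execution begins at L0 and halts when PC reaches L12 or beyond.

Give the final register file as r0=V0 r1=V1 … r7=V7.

[0] addi  r1, r5, 5  →  {r0:0, r1:15, r2:10, r3:1, r4:7, r5:10, r6:15, r7:13}
[1] bne  r5, r6, L4  →  {r0:0, r1:15, r2:10, r3:1, r4:7, r5:10, r6:15, r7:13}  ⟨branch taken⟩
[2] nor  r5, r4, r6  →  {r0:0, r1:15, r2:10, r3:1, r4:7, r5:65520, r6:15, r7:13}
[4] and  r4, r5, r2  →  {r0:0, r1:15, r2:10, r3:1, r4:0, r5:65520, r6:15, r7:13}
[5] or   r5, r1, r3  →  {r0:0, r1:15, r2:10, r3:1, r4:0, r5:15, r6:15, r7:13}
[6] bne  r5, r0, L11  →  {r0:0, r1:15, r2:10, r3:1, r4:0, r5:15, r6:15, r7:13}  ⟨branch taken⟩
[7] addi  r1, r6, 15  →  {r0:0, r1:30, r2:10, r3:1, r4:0, r5:15, r6:15, r7:13}
[11] slt  r2, r2, r7  →  {r0:0, r1:30, r2:1, r3:1, r4:0, r5:15, r6:15, r7:13}

r0=0 r1=30 r2=1 r3=1 r4=0 r5=15 r6=15 r7=13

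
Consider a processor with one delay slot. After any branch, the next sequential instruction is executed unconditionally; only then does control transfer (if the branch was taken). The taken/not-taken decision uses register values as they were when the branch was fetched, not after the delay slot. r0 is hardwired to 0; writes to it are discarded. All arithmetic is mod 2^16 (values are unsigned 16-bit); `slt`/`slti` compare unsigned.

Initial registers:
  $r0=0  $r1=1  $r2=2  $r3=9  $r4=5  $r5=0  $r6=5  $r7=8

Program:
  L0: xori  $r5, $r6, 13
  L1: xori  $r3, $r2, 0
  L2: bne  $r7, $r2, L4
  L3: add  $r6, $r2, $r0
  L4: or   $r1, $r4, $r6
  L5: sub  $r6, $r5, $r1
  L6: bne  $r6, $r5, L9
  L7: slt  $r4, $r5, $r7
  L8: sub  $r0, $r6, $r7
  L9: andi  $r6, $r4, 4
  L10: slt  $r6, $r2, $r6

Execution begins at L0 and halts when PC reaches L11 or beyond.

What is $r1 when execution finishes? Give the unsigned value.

PC=0  xori  $r5, $r6, 13     | $r0=0 $r1=1 $r2=2 $r3=9 $r4=5 $r5=8 $r6=5 $r7=8
PC=1  xori  $r3, $r2, 0      | $r0=0 $r1=1 $r2=2 $r3=2 $r4=5 $r5=8 $r6=5 $r7=8
PC=2  bne  $r7, $r2, L4      | $r0=0 $r1=1 $r2=2 $r3=2 $r4=5 $r5=8 $r6=5 $r7=8  [TAKEN]
PC=3  add  $r6, $r2, $r0     | $r0=0 $r1=1 $r2=2 $r3=2 $r4=5 $r5=8 $r6=2 $r7=8
PC=4  or   $r1, $r4, $r6     | $r0=0 $r1=7 $r2=2 $r3=2 $r4=5 $r5=8 $r6=2 $r7=8
PC=5  sub  $r6, $r5, $r1     | $r0=0 $r1=7 $r2=2 $r3=2 $r4=5 $r5=8 $r6=1 $r7=8
PC=6  bne  $r6, $r5, L9      | $r0=0 $r1=7 $r2=2 $r3=2 $r4=5 $r5=8 $r6=1 $r7=8  [TAKEN]
PC=7  slt  $r4, $r5, $r7     | $r0=0 $r1=7 $r2=2 $r3=2 $r4=0 $r5=8 $r6=1 $r7=8
PC=9  andi  $r6, $r4, 4      | $r0=0 $r1=7 $r2=2 $r3=2 $r4=0 $r5=8 $r6=0 $r7=8
PC=10 slt  $r6, $r2, $r6     | $r0=0 $r1=7 $r2=2 $r3=2 $r4=0 $r5=8 $r6=0 $r7=8

7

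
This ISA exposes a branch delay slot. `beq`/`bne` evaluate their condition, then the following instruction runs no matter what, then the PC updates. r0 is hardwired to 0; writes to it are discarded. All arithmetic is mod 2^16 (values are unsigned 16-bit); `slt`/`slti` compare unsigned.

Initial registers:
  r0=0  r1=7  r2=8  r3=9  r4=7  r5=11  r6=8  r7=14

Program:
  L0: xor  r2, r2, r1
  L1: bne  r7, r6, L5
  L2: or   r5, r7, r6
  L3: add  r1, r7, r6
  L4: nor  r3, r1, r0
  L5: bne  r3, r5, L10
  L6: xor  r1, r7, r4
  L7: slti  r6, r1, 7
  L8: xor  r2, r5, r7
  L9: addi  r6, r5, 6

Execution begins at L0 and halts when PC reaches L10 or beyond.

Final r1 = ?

PC=0  xor  r2, r2, r1        | r0=0 r1=7 r2=15 r3=9 r4=7 r5=11 r6=8 r7=14
PC=1  bne  r7, r6, L5        | r0=0 r1=7 r2=15 r3=9 r4=7 r5=11 r6=8 r7=14  [TAKEN]
PC=2  or   r5, r7, r6        | r0=0 r1=7 r2=15 r3=9 r4=7 r5=14 r6=8 r7=14
PC=5  bne  r3, r5, L10       | r0=0 r1=7 r2=15 r3=9 r4=7 r5=14 r6=8 r7=14  [TAKEN]
PC=6  xor  r1, r7, r4        | r0=0 r1=9 r2=15 r3=9 r4=7 r5=14 r6=8 r7=14

9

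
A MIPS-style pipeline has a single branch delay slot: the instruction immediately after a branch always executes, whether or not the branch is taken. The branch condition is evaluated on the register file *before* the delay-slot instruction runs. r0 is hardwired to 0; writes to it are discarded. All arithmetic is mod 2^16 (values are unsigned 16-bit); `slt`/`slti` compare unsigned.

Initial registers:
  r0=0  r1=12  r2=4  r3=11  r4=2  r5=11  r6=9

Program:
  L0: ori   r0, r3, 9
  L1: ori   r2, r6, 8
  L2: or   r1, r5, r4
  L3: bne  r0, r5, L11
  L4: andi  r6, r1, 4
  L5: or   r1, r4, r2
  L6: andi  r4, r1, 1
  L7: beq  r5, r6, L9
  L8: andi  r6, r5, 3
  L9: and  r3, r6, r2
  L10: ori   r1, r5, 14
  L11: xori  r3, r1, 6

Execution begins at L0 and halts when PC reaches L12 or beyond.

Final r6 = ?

PC=0  ori   r0, r3, 9        | r0=0 r1=12 r2=4 r3=11 r4=2 r5=11 r6=9
PC=1  ori   r2, r6, 8        | r0=0 r1=12 r2=9 r3=11 r4=2 r5=11 r6=9
PC=2  or   r1, r5, r4        | r0=0 r1=11 r2=9 r3=11 r4=2 r5=11 r6=9
PC=3  bne  r0, r5, L11       | r0=0 r1=11 r2=9 r3=11 r4=2 r5=11 r6=9  [TAKEN]
PC=4  andi  r6, r1, 4        | r0=0 r1=11 r2=9 r3=11 r4=2 r5=11 r6=0
PC=11 xori  r3, r1, 6        | r0=0 r1=11 r2=9 r3=13 r4=2 r5=11 r6=0

0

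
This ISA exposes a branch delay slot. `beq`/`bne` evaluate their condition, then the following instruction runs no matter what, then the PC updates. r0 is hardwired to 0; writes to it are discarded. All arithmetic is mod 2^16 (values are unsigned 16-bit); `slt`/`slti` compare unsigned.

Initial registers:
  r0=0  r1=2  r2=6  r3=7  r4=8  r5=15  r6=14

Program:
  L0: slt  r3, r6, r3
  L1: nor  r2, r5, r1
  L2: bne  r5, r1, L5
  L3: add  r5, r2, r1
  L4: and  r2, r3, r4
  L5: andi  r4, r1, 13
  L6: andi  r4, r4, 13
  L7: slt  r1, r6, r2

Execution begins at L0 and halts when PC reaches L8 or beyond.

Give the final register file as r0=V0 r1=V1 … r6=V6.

PC=0  slt  r3, r6, r3        | r0=0 r1=2 r2=6 r3=0 r4=8 r5=15 r6=14
PC=1  nor  r2, r5, r1        | r0=0 r1=2 r2=65520 r3=0 r4=8 r5=15 r6=14
PC=2  bne  r5, r1, L5        | r0=0 r1=2 r2=65520 r3=0 r4=8 r5=15 r6=14  [TAKEN]
PC=3  add  r5, r2, r1        | r0=0 r1=2 r2=65520 r3=0 r4=8 r5=65522 r6=14
PC=5  andi  r4, r1, 13       | r0=0 r1=2 r2=65520 r3=0 r4=0 r5=65522 r6=14
PC=6  andi  r4, r4, 13       | r0=0 r1=2 r2=65520 r3=0 r4=0 r5=65522 r6=14
PC=7  slt  r1, r6, r2        | r0=0 r1=1 r2=65520 r3=0 r4=0 r5=65522 r6=14

r0=0 r1=1 r2=65520 r3=0 r4=0 r5=65522 r6=14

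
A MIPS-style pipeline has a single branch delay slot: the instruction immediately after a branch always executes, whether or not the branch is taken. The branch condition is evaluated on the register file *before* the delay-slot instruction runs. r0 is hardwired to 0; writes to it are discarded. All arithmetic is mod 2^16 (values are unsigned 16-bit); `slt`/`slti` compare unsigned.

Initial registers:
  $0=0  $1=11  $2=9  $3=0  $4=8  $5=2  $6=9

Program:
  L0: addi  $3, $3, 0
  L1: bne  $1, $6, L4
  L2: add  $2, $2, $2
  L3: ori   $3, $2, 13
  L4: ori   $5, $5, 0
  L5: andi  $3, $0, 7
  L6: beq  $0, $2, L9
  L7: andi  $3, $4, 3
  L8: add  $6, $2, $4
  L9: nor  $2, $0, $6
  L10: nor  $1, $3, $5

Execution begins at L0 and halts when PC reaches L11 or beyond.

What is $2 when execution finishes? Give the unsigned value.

#0 addi  $3, $3, 0 ; 0/11/9/0/8/2/9
#1 bne  $1, $6, L4 ; 0/11/9/0/8/2/9 ; →target
#2 add  $2, $2, $2 ; 0/11/18/0/8/2/9
#4 ori   $5, $5, 0 ; 0/11/18/0/8/2/9
#5 andi  $3, $0, 7 ; 0/11/18/0/8/2/9
#6 beq  $0, $2, L9 ; 0/11/18/0/8/2/9 ; →fallthru
#7 andi  $3, $4, 3 ; 0/11/18/0/8/2/9
#8 add  $6, $2, $4 ; 0/11/18/0/8/2/26
#9 nor  $2, $0, $6 ; 0/11/65509/0/8/2/26
#10 nor  $1, $3, $5 ; 0/65533/65509/0/8/2/26

65509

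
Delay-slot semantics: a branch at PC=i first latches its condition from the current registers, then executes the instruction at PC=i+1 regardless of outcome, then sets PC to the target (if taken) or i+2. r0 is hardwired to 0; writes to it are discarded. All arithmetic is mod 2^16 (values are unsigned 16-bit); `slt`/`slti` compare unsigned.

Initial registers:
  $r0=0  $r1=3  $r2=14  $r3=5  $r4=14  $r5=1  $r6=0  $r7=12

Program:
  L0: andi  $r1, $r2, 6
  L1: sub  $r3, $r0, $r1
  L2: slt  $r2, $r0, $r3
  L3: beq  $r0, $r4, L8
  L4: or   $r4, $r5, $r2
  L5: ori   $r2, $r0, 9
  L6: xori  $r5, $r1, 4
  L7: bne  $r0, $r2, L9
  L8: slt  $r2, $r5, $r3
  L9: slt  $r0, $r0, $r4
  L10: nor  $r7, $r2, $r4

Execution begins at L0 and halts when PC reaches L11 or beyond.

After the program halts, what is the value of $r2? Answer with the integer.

1

  step pc=0: andi  $r1, $r2, 6  regs=(0,6,14,5,14,1,0,12)
  step pc=1: sub  $r3, $r0, $r1  regs=(0,6,14,65530,14,1,0,12)
  step pc=2: slt  $r2, $r0, $r3  regs=(0,6,1,65530,14,1,0,12)
  step pc=3: beq  $r0, $r4, L8  cond=F  regs=(0,6,1,65530,14,1,0,12)
  step pc=4: or   $r4, $r5, $r2  regs=(0,6,1,65530,1,1,0,12)
  step pc=5: ori   $r2, $r0, 9  regs=(0,6,9,65530,1,1,0,12)
  step pc=6: xori  $r5, $r1, 4  regs=(0,6,9,65530,1,2,0,12)
  step pc=7: bne  $r0, $r2, L9  cond=T  regs=(0,6,9,65530,1,2,0,12)
  step pc=8: slt  $r2, $r5, $r3  regs=(0,6,1,65530,1,2,0,12)
  step pc=9: slt  $r0, $r0, $r4  regs=(0,6,1,65530,1,2,0,12)
  step pc=10: nor  $r7, $r2, $r4  regs=(0,6,1,65530,1,2,0,65534)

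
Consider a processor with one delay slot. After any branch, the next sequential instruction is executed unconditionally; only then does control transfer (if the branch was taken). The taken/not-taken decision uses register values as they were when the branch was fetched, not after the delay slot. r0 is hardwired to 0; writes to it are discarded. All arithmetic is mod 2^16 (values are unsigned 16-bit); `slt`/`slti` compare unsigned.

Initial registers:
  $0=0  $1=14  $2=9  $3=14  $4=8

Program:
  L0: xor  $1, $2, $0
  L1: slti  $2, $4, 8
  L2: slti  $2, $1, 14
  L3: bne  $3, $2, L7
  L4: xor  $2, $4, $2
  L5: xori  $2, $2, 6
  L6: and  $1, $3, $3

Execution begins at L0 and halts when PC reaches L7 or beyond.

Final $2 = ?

9

  step pc=0: xor  $1, $2, $0  regs=(0,9,9,14,8)
  step pc=1: slti  $2, $4, 8  regs=(0,9,0,14,8)
  step pc=2: slti  $2, $1, 14  regs=(0,9,1,14,8)
  step pc=3: bne  $3, $2, L7  cond=T  regs=(0,9,1,14,8)
  step pc=4: xor  $2, $4, $2  regs=(0,9,9,14,8)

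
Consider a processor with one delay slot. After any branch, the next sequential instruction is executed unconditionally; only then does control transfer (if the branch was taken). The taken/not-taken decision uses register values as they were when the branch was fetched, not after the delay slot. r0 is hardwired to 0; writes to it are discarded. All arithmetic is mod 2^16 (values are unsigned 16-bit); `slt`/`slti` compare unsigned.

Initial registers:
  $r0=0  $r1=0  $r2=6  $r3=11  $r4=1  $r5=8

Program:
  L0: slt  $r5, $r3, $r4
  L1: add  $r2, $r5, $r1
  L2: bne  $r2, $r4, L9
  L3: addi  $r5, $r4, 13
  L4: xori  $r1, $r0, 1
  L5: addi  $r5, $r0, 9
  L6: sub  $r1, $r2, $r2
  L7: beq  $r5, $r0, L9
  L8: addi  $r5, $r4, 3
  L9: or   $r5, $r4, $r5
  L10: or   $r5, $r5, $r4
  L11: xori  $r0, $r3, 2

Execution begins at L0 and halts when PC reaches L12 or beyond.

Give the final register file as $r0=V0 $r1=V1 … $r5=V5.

#0 slt  $r5, $r3, $r4 ; 0/0/6/11/1/0
#1 add  $r2, $r5, $r1 ; 0/0/0/11/1/0
#2 bne  $r2, $r4, L9 ; 0/0/0/11/1/0 ; →target
#3 addi  $r5, $r4, 13 ; 0/0/0/11/1/14
#9 or   $r5, $r4, $r5 ; 0/0/0/11/1/15
#10 or   $r5, $r5, $r4 ; 0/0/0/11/1/15
#11 xori  $r0, $r3, 2 ; 0/0/0/11/1/15

$r0=0 $r1=0 $r2=0 $r3=11 $r4=1 $r5=15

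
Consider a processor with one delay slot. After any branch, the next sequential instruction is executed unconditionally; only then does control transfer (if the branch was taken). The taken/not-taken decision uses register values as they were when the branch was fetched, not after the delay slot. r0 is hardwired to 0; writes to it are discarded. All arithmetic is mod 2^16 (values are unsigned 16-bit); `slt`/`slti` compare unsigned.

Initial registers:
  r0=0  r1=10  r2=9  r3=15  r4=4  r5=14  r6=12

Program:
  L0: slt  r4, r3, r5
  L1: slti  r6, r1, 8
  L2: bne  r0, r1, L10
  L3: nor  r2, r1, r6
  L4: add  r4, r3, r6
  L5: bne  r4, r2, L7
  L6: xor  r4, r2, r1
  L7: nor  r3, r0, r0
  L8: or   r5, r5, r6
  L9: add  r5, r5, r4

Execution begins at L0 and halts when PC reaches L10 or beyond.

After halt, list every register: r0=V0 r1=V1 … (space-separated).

r0=0 r1=10 r2=65525 r3=15 r4=0 r5=14 r6=0

PC=0  slt  r4, r3, r5        | r0=0 r1=10 r2=9 r3=15 r4=0 r5=14 r6=12
PC=1  slti  r6, r1, 8        | r0=0 r1=10 r2=9 r3=15 r4=0 r5=14 r6=0
PC=2  bne  r0, r1, L10       | r0=0 r1=10 r2=9 r3=15 r4=0 r5=14 r6=0  [TAKEN]
PC=3  nor  r2, r1, r6        | r0=0 r1=10 r2=65525 r3=15 r4=0 r5=14 r6=0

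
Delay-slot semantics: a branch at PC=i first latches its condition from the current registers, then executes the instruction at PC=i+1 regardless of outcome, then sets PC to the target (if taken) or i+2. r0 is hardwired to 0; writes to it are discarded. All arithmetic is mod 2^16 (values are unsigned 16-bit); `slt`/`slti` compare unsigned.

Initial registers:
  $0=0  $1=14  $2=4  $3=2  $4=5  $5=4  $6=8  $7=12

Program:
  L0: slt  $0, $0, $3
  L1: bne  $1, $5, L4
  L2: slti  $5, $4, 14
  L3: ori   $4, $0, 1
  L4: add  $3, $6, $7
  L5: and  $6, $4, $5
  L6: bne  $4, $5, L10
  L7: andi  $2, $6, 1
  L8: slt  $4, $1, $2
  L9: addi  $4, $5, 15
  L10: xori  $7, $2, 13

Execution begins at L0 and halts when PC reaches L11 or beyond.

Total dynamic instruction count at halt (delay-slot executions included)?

PC=0  slt  $0, $0, $3        | $0=0 $1=14 $2=4 $3=2 $4=5 $5=4 $6=8 $7=12
PC=1  bne  $1, $5, L4        | $0=0 $1=14 $2=4 $3=2 $4=5 $5=4 $6=8 $7=12  [TAKEN]
PC=2  slti  $5, $4, 14       | $0=0 $1=14 $2=4 $3=2 $4=5 $5=1 $6=8 $7=12
PC=4  add  $3, $6, $7        | $0=0 $1=14 $2=4 $3=20 $4=5 $5=1 $6=8 $7=12
PC=5  and  $6, $4, $5        | $0=0 $1=14 $2=4 $3=20 $4=5 $5=1 $6=1 $7=12
PC=6  bne  $4, $5, L10       | $0=0 $1=14 $2=4 $3=20 $4=5 $5=1 $6=1 $7=12  [TAKEN]
PC=7  andi  $2, $6, 1        | $0=0 $1=14 $2=1 $3=20 $4=5 $5=1 $6=1 $7=12
PC=10 xori  $7, $2, 13       | $0=0 $1=14 $2=1 $3=20 $4=5 $5=1 $6=1 $7=12

8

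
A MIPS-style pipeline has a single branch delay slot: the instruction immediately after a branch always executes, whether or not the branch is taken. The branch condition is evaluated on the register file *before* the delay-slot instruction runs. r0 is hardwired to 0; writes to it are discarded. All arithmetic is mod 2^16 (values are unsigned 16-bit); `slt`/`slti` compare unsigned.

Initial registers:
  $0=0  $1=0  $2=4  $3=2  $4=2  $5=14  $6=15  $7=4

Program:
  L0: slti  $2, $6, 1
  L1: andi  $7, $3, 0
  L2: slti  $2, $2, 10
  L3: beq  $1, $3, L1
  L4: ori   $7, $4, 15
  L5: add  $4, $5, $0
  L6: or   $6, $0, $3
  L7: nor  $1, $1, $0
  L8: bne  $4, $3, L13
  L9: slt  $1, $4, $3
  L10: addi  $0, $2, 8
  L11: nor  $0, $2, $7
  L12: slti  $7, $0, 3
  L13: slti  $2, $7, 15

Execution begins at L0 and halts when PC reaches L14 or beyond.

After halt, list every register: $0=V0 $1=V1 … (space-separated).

PC=0  slti  $2, $6, 1        | $0=0 $1=0 $2=0 $3=2 $4=2 $5=14 $6=15 $7=4
PC=1  andi  $7, $3, 0        | $0=0 $1=0 $2=0 $3=2 $4=2 $5=14 $6=15 $7=0
PC=2  slti  $2, $2, 10       | $0=0 $1=0 $2=1 $3=2 $4=2 $5=14 $6=15 $7=0
PC=3  beq  $1, $3, L1        | $0=0 $1=0 $2=1 $3=2 $4=2 $5=14 $6=15 $7=0  [not taken]
PC=4  ori   $7, $4, 15       | $0=0 $1=0 $2=1 $3=2 $4=2 $5=14 $6=15 $7=15
PC=5  add  $4, $5, $0        | $0=0 $1=0 $2=1 $3=2 $4=14 $5=14 $6=15 $7=15
PC=6  or   $6, $0, $3        | $0=0 $1=0 $2=1 $3=2 $4=14 $5=14 $6=2 $7=15
PC=7  nor  $1, $1, $0        | $0=0 $1=65535 $2=1 $3=2 $4=14 $5=14 $6=2 $7=15
PC=8  bne  $4, $3, L13       | $0=0 $1=65535 $2=1 $3=2 $4=14 $5=14 $6=2 $7=15  [TAKEN]
PC=9  slt  $1, $4, $3        | $0=0 $1=0 $2=1 $3=2 $4=14 $5=14 $6=2 $7=15
PC=13 slti  $2, $7, 15       | $0=0 $1=0 $2=0 $3=2 $4=14 $5=14 $6=2 $7=15

$0=0 $1=0 $2=0 $3=2 $4=14 $5=14 $6=2 $7=15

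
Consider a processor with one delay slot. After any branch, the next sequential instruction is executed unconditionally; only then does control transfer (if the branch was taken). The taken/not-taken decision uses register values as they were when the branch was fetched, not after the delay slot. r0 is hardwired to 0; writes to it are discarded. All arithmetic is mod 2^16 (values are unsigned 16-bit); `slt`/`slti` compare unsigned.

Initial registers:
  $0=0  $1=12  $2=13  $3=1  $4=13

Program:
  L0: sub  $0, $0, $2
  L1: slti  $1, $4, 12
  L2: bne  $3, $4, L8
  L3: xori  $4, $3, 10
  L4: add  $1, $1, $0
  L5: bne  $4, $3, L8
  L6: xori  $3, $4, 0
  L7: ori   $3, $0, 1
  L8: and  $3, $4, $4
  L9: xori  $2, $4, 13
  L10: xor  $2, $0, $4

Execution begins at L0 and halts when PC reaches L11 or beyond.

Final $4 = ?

[0] sub  $0, $0, $2  →  {$0:0, $1:12, $2:13, $3:1, $4:13}
[1] slti  $1, $4, 12  →  {$0:0, $1:0, $2:13, $3:1, $4:13}
[2] bne  $3, $4, L8  →  {$0:0, $1:0, $2:13, $3:1, $4:13}  ⟨branch taken⟩
[3] xori  $4, $3, 10  →  {$0:0, $1:0, $2:13, $3:1, $4:11}
[8] and  $3, $4, $4  →  {$0:0, $1:0, $2:13, $3:11, $4:11}
[9] xori  $2, $4, 13  →  {$0:0, $1:0, $2:6, $3:11, $4:11}
[10] xor  $2, $0, $4  →  {$0:0, $1:0, $2:11, $3:11, $4:11}

11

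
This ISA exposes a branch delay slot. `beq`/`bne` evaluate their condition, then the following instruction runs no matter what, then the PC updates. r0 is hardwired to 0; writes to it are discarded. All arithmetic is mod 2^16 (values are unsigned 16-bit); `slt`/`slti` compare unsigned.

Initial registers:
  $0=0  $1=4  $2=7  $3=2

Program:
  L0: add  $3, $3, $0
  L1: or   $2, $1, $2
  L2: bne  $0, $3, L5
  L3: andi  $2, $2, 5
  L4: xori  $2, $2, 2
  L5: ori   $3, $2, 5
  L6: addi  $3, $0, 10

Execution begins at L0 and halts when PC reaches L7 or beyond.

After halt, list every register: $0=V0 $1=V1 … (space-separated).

[0] add  $3, $3, $0  →  {$0:0, $1:4, $2:7, $3:2}
[1] or   $2, $1, $2  →  {$0:0, $1:4, $2:7, $3:2}
[2] bne  $0, $3, L5  →  {$0:0, $1:4, $2:7, $3:2}  ⟨branch taken⟩
[3] andi  $2, $2, 5  →  {$0:0, $1:4, $2:5, $3:2}
[5] ori   $3, $2, 5  →  {$0:0, $1:4, $2:5, $3:5}
[6] addi  $3, $0, 10  →  {$0:0, $1:4, $2:5, $3:10}

$0=0 $1=4 $2=5 $3=10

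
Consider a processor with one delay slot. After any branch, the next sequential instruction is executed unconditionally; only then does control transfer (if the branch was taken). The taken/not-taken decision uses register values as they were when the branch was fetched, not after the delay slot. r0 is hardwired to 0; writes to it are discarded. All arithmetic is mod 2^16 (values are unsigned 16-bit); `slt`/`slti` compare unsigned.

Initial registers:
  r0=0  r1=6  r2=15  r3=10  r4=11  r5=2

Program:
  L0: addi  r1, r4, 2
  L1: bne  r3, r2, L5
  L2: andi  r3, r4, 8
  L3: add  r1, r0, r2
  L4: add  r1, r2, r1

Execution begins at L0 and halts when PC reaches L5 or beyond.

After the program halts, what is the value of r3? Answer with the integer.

  step pc=0: addi  r1, r4, 2  regs=(0,13,15,10,11,2)
  step pc=1: bne  r3, r2, L5  cond=T  regs=(0,13,15,10,11,2)
  step pc=2: andi  r3, r4, 8  regs=(0,13,15,8,11,2)

8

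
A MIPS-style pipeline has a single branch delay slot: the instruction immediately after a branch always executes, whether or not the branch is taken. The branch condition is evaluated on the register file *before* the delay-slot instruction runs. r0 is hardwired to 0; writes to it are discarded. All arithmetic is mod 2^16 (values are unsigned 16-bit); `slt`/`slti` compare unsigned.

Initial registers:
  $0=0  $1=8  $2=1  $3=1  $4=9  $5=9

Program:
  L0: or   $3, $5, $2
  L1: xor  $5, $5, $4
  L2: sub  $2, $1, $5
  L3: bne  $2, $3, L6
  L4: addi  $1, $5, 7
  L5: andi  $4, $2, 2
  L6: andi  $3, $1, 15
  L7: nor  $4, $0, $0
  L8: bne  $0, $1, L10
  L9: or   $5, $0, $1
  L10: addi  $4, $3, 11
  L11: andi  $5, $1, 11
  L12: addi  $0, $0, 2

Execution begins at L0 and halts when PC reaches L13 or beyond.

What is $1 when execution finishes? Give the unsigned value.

  step pc=0: or   $3, $5, $2  regs=(0,8,1,9,9,9)
  step pc=1: xor  $5, $5, $4  regs=(0,8,1,9,9,0)
  step pc=2: sub  $2, $1, $5  regs=(0,8,8,9,9,0)
  step pc=3: bne  $2, $3, L6  cond=T  regs=(0,8,8,9,9,0)
  step pc=4: addi  $1, $5, 7  regs=(0,7,8,9,9,0)
  step pc=6: andi  $3, $1, 15  regs=(0,7,8,7,9,0)
  step pc=7: nor  $4, $0, $0  regs=(0,7,8,7,65535,0)
  step pc=8: bne  $0, $1, L10  cond=T  regs=(0,7,8,7,65535,0)
  step pc=9: or   $5, $0, $1  regs=(0,7,8,7,65535,7)
  step pc=10: addi  $4, $3, 11  regs=(0,7,8,7,18,7)
  step pc=11: andi  $5, $1, 11  regs=(0,7,8,7,18,3)
  step pc=12: addi  $0, $0, 2  regs=(0,7,8,7,18,3)

7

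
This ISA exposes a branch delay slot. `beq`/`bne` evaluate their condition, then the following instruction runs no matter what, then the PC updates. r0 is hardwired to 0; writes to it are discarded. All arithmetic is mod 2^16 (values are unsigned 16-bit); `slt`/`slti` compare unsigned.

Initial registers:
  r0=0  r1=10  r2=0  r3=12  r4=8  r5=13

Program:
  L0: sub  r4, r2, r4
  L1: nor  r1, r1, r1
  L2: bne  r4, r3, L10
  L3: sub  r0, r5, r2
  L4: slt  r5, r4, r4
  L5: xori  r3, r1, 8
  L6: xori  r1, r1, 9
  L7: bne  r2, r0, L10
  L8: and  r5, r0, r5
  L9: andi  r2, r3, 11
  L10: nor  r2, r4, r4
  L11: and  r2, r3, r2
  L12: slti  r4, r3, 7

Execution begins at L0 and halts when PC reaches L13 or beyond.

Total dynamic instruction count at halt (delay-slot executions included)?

PC=0  sub  r4, r2, r4        | r0=0 r1=10 r2=0 r3=12 r4=65528 r5=13
PC=1  nor  r1, r1, r1        | r0=0 r1=65525 r2=0 r3=12 r4=65528 r5=13
PC=2  bne  r4, r3, L10       | r0=0 r1=65525 r2=0 r3=12 r4=65528 r5=13  [TAKEN]
PC=3  sub  r0, r5, r2        | r0=0 r1=65525 r2=0 r3=12 r4=65528 r5=13
PC=10 nor  r2, r4, r4        | r0=0 r1=65525 r2=7 r3=12 r4=65528 r5=13
PC=11 and  r2, r3, r2        | r0=0 r1=65525 r2=4 r3=12 r4=65528 r5=13
PC=12 slti  r4, r3, 7        | r0=0 r1=65525 r2=4 r3=12 r4=0 r5=13

7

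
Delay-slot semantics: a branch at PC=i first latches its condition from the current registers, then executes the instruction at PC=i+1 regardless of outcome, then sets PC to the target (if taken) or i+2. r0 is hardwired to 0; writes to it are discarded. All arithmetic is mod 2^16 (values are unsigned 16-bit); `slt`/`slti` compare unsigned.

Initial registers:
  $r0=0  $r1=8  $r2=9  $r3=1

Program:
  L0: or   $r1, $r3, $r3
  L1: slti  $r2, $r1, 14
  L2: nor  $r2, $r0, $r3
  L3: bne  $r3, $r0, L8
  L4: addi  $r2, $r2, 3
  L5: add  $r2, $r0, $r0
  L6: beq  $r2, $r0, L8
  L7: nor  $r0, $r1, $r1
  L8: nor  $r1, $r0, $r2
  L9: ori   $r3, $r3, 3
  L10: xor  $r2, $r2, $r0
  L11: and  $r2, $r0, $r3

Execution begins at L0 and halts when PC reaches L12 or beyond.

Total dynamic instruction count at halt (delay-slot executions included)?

PC=0  or   $r1, $r3, $r3     | $r0=0 $r1=1 $r2=9 $r3=1
PC=1  slti  $r2, $r1, 14     | $r0=0 $r1=1 $r2=1 $r3=1
PC=2  nor  $r2, $r0, $r3     | $r0=0 $r1=1 $r2=65534 $r3=1
PC=3  bne  $r3, $r0, L8      | $r0=0 $r1=1 $r2=65534 $r3=1  [TAKEN]
PC=4  addi  $r2, $r2, 3      | $r0=0 $r1=1 $r2=1 $r3=1
PC=8  nor  $r1, $r0, $r2     | $r0=0 $r1=65534 $r2=1 $r3=1
PC=9  ori   $r3, $r3, 3      | $r0=0 $r1=65534 $r2=1 $r3=3
PC=10 xor  $r2, $r2, $r0     | $r0=0 $r1=65534 $r2=1 $r3=3
PC=11 and  $r2, $r0, $r3     | $r0=0 $r1=65534 $r2=0 $r3=3

9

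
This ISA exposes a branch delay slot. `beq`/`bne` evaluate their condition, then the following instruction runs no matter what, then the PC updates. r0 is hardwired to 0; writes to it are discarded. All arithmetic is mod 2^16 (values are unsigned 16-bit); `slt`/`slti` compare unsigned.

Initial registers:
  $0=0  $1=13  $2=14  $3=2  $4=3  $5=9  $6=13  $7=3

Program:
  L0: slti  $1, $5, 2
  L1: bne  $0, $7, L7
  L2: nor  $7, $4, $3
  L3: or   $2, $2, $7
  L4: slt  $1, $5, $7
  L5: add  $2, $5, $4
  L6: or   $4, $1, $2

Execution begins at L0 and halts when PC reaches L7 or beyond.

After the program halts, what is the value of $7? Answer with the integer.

  step pc=0: slti  $1, $5, 2  regs=(0,0,14,2,3,9,13,3)
  step pc=1: bne  $0, $7, L7  cond=T  regs=(0,0,14,2,3,9,13,3)
  step pc=2: nor  $7, $4, $3  regs=(0,0,14,2,3,9,13,65532)

65532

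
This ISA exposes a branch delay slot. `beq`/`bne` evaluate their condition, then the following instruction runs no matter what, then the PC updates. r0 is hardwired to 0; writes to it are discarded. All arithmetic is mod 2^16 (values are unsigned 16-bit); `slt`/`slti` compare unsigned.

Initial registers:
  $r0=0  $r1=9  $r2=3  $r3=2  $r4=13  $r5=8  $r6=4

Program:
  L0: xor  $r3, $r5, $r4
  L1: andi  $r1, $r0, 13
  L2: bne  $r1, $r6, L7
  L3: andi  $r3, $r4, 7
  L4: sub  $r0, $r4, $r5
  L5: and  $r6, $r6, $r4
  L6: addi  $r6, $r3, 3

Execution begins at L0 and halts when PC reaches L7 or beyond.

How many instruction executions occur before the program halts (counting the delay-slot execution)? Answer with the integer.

4

[0] xor  $r3, $r5, $r4  →  {$r0:0, $r1:9, $r2:3, $r3:5, $r4:13, $r5:8, $r6:4}
[1] andi  $r1, $r0, 13  →  {$r0:0, $r1:0, $r2:3, $r3:5, $r4:13, $r5:8, $r6:4}
[2] bne  $r1, $r6, L7  →  {$r0:0, $r1:0, $r2:3, $r3:5, $r4:13, $r5:8, $r6:4}  ⟨branch taken⟩
[3] andi  $r3, $r4, 7  →  {$r0:0, $r1:0, $r2:3, $r3:5, $r4:13, $r5:8, $r6:4}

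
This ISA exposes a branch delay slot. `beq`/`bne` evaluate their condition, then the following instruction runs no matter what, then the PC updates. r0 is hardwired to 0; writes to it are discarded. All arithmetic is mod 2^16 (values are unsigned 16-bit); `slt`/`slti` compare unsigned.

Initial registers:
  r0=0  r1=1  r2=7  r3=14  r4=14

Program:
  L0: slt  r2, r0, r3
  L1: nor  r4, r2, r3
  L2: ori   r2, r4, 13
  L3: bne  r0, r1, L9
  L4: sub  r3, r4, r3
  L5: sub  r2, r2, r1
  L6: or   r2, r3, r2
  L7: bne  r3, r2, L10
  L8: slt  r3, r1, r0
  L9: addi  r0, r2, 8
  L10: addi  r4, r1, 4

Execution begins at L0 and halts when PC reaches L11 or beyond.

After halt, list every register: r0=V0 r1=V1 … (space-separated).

r0=0 r1=1 r2=65533 r3=65506 r4=5

[0] slt  r2, r0, r3  →  {r0:0, r1:1, r2:1, r3:14, r4:14}
[1] nor  r4, r2, r3  →  {r0:0, r1:1, r2:1, r3:14, r4:65520}
[2] ori   r2, r4, 13  →  {r0:0, r1:1, r2:65533, r3:14, r4:65520}
[3] bne  r0, r1, L9  →  {r0:0, r1:1, r2:65533, r3:14, r4:65520}  ⟨branch taken⟩
[4] sub  r3, r4, r3  →  {r0:0, r1:1, r2:65533, r3:65506, r4:65520}
[9] addi  r0, r2, 8  →  {r0:0, r1:1, r2:65533, r3:65506, r4:65520}
[10] addi  r4, r1, 4  →  {r0:0, r1:1, r2:65533, r3:65506, r4:5}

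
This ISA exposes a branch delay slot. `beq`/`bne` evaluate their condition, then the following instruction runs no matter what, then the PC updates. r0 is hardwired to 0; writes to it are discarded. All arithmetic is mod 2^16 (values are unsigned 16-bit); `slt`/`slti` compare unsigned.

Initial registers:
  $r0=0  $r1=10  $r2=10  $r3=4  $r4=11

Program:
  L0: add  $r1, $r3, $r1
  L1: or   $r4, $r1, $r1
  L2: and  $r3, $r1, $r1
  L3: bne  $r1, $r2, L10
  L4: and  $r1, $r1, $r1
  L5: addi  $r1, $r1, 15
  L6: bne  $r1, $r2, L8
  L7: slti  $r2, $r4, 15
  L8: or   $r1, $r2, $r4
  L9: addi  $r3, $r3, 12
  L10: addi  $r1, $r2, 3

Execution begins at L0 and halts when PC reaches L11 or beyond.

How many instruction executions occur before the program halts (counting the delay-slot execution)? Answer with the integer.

6

[0] add  $r1, $r3, $r1  →  {$r0:0, $r1:14, $r2:10, $r3:4, $r4:11}
[1] or   $r4, $r1, $r1  →  {$r0:0, $r1:14, $r2:10, $r3:4, $r4:14}
[2] and  $r3, $r1, $r1  →  {$r0:0, $r1:14, $r2:10, $r3:14, $r4:14}
[3] bne  $r1, $r2, L10  →  {$r0:0, $r1:14, $r2:10, $r3:14, $r4:14}  ⟨branch taken⟩
[4] and  $r1, $r1, $r1  →  {$r0:0, $r1:14, $r2:10, $r3:14, $r4:14}
[10] addi  $r1, $r2, 3  →  {$r0:0, $r1:13, $r2:10, $r3:14, $r4:14}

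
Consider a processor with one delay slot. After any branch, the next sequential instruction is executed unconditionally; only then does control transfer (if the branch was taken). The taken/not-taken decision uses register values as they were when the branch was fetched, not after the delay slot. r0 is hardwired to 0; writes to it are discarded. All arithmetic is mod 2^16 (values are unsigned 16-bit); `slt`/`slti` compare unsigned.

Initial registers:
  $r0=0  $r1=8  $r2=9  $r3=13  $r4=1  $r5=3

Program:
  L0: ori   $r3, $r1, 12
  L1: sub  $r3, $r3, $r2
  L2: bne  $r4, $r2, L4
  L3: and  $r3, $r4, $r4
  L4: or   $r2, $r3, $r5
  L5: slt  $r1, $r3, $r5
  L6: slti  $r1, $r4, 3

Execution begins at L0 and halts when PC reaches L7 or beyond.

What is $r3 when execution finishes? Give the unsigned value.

1

[0] ori   $r3, $r1, 12  →  {$r0:0, $r1:8, $r2:9, $r3:12, $r4:1, $r5:3}
[1] sub  $r3, $r3, $r2  →  {$r0:0, $r1:8, $r2:9, $r3:3, $r4:1, $r5:3}
[2] bne  $r4, $r2, L4  →  {$r0:0, $r1:8, $r2:9, $r3:3, $r4:1, $r5:3}  ⟨branch taken⟩
[3] and  $r3, $r4, $r4  →  {$r0:0, $r1:8, $r2:9, $r3:1, $r4:1, $r5:3}
[4] or   $r2, $r3, $r5  →  {$r0:0, $r1:8, $r2:3, $r3:1, $r4:1, $r5:3}
[5] slt  $r1, $r3, $r5  →  {$r0:0, $r1:1, $r2:3, $r3:1, $r4:1, $r5:3}
[6] slti  $r1, $r4, 3  →  {$r0:0, $r1:1, $r2:3, $r3:1, $r4:1, $r5:3}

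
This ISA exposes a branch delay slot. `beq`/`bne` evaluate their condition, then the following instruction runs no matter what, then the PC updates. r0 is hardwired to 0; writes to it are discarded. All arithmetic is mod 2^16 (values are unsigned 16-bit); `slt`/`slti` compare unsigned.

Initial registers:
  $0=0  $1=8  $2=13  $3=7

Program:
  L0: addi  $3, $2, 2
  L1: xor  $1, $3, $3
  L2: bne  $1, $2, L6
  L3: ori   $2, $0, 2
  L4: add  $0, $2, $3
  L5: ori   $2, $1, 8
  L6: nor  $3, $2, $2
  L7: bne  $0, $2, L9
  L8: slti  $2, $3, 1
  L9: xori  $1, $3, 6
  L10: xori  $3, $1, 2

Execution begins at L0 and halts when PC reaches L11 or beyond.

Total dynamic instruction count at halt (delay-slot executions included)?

[0] addi  $3, $2, 2  →  {$0:0, $1:8, $2:13, $3:15}
[1] xor  $1, $3, $3  →  {$0:0, $1:0, $2:13, $3:15}
[2] bne  $1, $2, L6  →  {$0:0, $1:0, $2:13, $3:15}  ⟨branch taken⟩
[3] ori   $2, $0, 2  →  {$0:0, $1:0, $2:2, $3:15}
[6] nor  $3, $2, $2  →  {$0:0, $1:0, $2:2, $3:65533}
[7] bne  $0, $2, L9  →  {$0:0, $1:0, $2:2, $3:65533}  ⟨branch taken⟩
[8] slti  $2, $3, 1  →  {$0:0, $1:0, $2:0, $3:65533}
[9] xori  $1, $3, 6  →  {$0:0, $1:65531, $2:0, $3:65533}
[10] xori  $3, $1, 2  →  {$0:0, $1:65531, $2:0, $3:65529}

9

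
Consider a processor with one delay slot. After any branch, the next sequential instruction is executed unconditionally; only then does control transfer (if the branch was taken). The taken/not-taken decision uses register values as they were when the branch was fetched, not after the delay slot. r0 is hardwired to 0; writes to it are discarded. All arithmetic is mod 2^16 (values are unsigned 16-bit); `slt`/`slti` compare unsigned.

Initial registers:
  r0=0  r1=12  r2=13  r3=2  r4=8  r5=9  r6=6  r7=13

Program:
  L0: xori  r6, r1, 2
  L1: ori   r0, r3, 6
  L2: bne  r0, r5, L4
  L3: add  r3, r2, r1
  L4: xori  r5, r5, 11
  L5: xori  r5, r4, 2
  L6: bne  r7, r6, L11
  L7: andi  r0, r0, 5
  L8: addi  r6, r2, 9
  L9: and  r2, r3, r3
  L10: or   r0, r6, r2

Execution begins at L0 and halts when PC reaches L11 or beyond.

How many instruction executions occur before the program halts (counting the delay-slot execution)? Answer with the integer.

8

[0] xori  r6, r1, 2  →  {r0:0, r1:12, r2:13, r3:2, r4:8, r5:9, r6:14, r7:13}
[1] ori   r0, r3, 6  →  {r0:0, r1:12, r2:13, r3:2, r4:8, r5:9, r6:14, r7:13}
[2] bne  r0, r5, L4  →  {r0:0, r1:12, r2:13, r3:2, r4:8, r5:9, r6:14, r7:13}  ⟨branch taken⟩
[3] add  r3, r2, r1  →  {r0:0, r1:12, r2:13, r3:25, r4:8, r5:9, r6:14, r7:13}
[4] xori  r5, r5, 11  →  {r0:0, r1:12, r2:13, r3:25, r4:8, r5:2, r6:14, r7:13}
[5] xori  r5, r4, 2  →  {r0:0, r1:12, r2:13, r3:25, r4:8, r5:10, r6:14, r7:13}
[6] bne  r7, r6, L11  →  {r0:0, r1:12, r2:13, r3:25, r4:8, r5:10, r6:14, r7:13}  ⟨branch taken⟩
[7] andi  r0, r0, 5  →  {r0:0, r1:12, r2:13, r3:25, r4:8, r5:10, r6:14, r7:13}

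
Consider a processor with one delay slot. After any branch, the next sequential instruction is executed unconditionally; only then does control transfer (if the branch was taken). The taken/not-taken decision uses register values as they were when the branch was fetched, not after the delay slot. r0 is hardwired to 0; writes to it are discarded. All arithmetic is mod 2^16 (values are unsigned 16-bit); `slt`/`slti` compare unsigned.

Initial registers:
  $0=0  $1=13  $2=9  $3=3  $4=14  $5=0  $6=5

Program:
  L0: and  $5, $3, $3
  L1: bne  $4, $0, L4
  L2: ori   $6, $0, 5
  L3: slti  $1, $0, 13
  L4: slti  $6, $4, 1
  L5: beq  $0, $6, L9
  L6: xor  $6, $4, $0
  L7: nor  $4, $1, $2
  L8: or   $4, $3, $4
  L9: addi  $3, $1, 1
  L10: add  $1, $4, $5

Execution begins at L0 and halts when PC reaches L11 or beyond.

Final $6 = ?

14

#0 and  $5, $3, $3 ; 0/13/9/3/14/3/5
#1 bne  $4, $0, L4 ; 0/13/9/3/14/3/5 ; →target
#2 ori   $6, $0, 5 ; 0/13/9/3/14/3/5
#4 slti  $6, $4, 1 ; 0/13/9/3/14/3/0
#5 beq  $0, $6, L9 ; 0/13/9/3/14/3/0 ; →target
#6 xor  $6, $4, $0 ; 0/13/9/3/14/3/14
#9 addi  $3, $1, 1 ; 0/13/9/14/14/3/14
#10 add  $1, $4, $5 ; 0/17/9/14/14/3/14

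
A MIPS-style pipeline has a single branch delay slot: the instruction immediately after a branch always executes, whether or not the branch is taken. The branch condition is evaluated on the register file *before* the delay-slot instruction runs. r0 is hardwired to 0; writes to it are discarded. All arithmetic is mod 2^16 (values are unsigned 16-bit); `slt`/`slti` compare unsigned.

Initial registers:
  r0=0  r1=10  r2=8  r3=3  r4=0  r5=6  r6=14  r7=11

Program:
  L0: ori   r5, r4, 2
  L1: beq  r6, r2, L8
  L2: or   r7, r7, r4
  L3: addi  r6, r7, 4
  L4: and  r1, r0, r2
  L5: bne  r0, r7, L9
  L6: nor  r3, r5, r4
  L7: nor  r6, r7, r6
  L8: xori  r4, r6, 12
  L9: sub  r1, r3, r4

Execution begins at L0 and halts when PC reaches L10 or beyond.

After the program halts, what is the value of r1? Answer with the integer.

PC=0  ori   r5, r4, 2        | r0=0 r1=10 r2=8 r3=3 r4=0 r5=2 r6=14 r7=11
PC=1  beq  r6, r2, L8        | r0=0 r1=10 r2=8 r3=3 r4=0 r5=2 r6=14 r7=11  [not taken]
PC=2  or   r7, r7, r4        | r0=0 r1=10 r2=8 r3=3 r4=0 r5=2 r6=14 r7=11
PC=3  addi  r6, r7, 4        | r0=0 r1=10 r2=8 r3=3 r4=0 r5=2 r6=15 r7=11
PC=4  and  r1, r0, r2        | r0=0 r1=0 r2=8 r3=3 r4=0 r5=2 r6=15 r7=11
PC=5  bne  r0, r7, L9        | r0=0 r1=0 r2=8 r3=3 r4=0 r5=2 r6=15 r7=11  [TAKEN]
PC=6  nor  r3, r5, r4        | r0=0 r1=0 r2=8 r3=65533 r4=0 r5=2 r6=15 r7=11
PC=9  sub  r1, r3, r4        | r0=0 r1=65533 r2=8 r3=65533 r4=0 r5=2 r6=15 r7=11

65533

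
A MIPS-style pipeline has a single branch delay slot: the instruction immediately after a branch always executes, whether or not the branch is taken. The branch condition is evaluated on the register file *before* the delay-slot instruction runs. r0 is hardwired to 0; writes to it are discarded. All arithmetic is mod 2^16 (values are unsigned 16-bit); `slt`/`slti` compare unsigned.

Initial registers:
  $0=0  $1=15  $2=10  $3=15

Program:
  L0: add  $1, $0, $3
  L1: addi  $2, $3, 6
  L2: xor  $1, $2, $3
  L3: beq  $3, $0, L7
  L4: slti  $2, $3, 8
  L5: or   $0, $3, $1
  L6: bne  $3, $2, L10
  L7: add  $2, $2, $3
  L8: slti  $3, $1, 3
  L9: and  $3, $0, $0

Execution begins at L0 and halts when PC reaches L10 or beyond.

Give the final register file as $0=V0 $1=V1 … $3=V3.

$0=0 $1=26 $2=15 $3=15

  step pc=0: add  $1, $0, $3  regs=(0,15,10,15)
  step pc=1: addi  $2, $3, 6  regs=(0,15,21,15)
  step pc=2: xor  $1, $2, $3  regs=(0,26,21,15)
  step pc=3: beq  $3, $0, L7  cond=F  regs=(0,26,21,15)
  step pc=4: slti  $2, $3, 8  regs=(0,26,0,15)
  step pc=5: or   $0, $3, $1  regs=(0,26,0,15)
  step pc=6: bne  $3, $2, L10  cond=T  regs=(0,26,0,15)
  step pc=7: add  $2, $2, $3  regs=(0,26,15,15)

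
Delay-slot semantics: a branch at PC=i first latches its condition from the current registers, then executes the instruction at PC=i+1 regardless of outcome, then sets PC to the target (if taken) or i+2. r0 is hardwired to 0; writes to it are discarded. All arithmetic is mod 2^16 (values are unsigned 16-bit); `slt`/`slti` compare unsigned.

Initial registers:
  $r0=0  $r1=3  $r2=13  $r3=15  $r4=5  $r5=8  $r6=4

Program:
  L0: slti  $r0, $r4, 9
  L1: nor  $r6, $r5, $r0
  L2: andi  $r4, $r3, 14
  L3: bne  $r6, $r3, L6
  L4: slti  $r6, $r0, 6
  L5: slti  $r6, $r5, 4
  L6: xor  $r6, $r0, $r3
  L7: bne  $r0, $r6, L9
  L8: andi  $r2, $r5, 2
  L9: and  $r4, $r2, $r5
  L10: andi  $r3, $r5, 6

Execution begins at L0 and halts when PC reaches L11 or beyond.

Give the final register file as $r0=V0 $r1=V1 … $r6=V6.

$r0=0 $r1=3 $r2=0 $r3=0 $r4=0 $r5=8 $r6=15

PC=0  slti  $r0, $r4, 9      | $r0=0 $r1=3 $r2=13 $r3=15 $r4=5 $r5=8 $r6=4
PC=1  nor  $r6, $r5, $r0     | $r0=0 $r1=3 $r2=13 $r3=15 $r4=5 $r5=8 $r6=65527
PC=2  andi  $r4, $r3, 14     | $r0=0 $r1=3 $r2=13 $r3=15 $r4=14 $r5=8 $r6=65527
PC=3  bne  $r6, $r3, L6      | $r0=0 $r1=3 $r2=13 $r3=15 $r4=14 $r5=8 $r6=65527  [TAKEN]
PC=4  slti  $r6, $r0, 6      | $r0=0 $r1=3 $r2=13 $r3=15 $r4=14 $r5=8 $r6=1
PC=6  xor  $r6, $r0, $r3     | $r0=0 $r1=3 $r2=13 $r3=15 $r4=14 $r5=8 $r6=15
PC=7  bne  $r0, $r6, L9      | $r0=0 $r1=3 $r2=13 $r3=15 $r4=14 $r5=8 $r6=15  [TAKEN]
PC=8  andi  $r2, $r5, 2      | $r0=0 $r1=3 $r2=0 $r3=15 $r4=14 $r5=8 $r6=15
PC=9  and  $r4, $r2, $r5     | $r0=0 $r1=3 $r2=0 $r3=15 $r4=0 $r5=8 $r6=15
PC=10 andi  $r3, $r5, 6      | $r0=0 $r1=3 $r2=0 $r3=0 $r4=0 $r5=8 $r6=15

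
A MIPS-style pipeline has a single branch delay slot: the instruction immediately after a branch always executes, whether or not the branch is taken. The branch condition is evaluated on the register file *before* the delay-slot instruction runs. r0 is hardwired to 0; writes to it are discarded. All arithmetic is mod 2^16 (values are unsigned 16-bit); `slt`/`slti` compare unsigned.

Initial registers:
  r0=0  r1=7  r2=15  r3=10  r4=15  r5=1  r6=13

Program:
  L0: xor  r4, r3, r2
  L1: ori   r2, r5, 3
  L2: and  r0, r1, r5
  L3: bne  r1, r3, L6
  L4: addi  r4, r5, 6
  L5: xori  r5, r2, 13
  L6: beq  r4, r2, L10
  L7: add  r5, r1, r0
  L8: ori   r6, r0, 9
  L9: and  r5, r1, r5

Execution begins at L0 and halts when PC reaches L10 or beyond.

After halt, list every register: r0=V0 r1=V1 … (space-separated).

r0=0 r1=7 r2=3 r3=10 r4=7 r5=7 r6=9

#0 xor  r4, r3, r2 ; 0/7/15/10/5/1/13
#1 ori   r2, r5, 3 ; 0/7/3/10/5/1/13
#2 and  r0, r1, r5 ; 0/7/3/10/5/1/13
#3 bne  r1, r3, L6 ; 0/7/3/10/5/1/13 ; →target
#4 addi  r4, r5, 6 ; 0/7/3/10/7/1/13
#6 beq  r4, r2, L10 ; 0/7/3/10/7/1/13 ; →fallthru
#7 add  r5, r1, r0 ; 0/7/3/10/7/7/13
#8 ori   r6, r0, 9 ; 0/7/3/10/7/7/9
#9 and  r5, r1, r5 ; 0/7/3/10/7/7/9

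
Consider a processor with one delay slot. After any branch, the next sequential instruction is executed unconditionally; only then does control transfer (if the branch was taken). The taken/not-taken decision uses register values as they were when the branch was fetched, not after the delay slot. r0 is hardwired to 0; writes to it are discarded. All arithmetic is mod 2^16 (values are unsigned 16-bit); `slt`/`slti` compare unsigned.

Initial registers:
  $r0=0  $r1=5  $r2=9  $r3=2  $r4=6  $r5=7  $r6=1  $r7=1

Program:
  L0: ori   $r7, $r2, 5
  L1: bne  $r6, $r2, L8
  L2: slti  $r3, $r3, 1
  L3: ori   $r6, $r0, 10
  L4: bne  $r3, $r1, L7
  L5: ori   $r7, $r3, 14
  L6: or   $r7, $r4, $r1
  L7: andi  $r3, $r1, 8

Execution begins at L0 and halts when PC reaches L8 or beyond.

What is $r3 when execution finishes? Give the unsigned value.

  step pc=0: ori   $r7, $r2, 5  regs=(0,5,9,2,6,7,1,13)
  step pc=1: bne  $r6, $r2, L8  cond=T  regs=(0,5,9,2,6,7,1,13)
  step pc=2: slti  $r3, $r3, 1  regs=(0,5,9,0,6,7,1,13)

0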